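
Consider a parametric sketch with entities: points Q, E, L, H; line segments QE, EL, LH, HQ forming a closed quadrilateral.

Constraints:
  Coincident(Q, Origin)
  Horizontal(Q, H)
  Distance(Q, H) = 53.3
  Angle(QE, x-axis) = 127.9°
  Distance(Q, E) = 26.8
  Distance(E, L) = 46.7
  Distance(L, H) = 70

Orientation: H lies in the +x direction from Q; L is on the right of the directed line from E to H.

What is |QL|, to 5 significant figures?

28.013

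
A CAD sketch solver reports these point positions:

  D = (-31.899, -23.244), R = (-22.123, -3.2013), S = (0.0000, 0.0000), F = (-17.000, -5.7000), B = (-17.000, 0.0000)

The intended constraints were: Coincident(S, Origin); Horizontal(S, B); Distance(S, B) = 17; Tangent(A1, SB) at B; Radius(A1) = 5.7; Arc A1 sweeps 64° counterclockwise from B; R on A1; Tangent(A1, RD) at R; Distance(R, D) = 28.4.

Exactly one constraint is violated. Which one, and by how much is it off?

Distance(R, D) = 28.4 — off by 6.10.

S = (0.00, 0.00) ✓; S.y = 0.00, B.y = 0.00 ✓; |SB| = 17.00 ✓; ∠(FB, BS) = 90.00° ✓; |FB| = 5.700 ✓; bearing(F→R) − bearing(F→B) = 64.00° ✓; |FR| = 5.700 ✓; ∠(FR, RD) = 90.00° ✓; |RD| = 22.30 ✗.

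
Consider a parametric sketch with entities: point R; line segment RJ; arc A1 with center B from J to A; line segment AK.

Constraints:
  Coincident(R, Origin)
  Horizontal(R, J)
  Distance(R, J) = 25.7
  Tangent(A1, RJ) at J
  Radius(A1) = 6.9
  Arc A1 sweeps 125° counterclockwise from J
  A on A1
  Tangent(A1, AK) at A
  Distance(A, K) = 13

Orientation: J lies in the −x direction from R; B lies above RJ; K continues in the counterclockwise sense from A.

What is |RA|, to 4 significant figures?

22.80

R is at the origin; RJ is horizontal with |RJ| = 25.7 and J on the −x side, so J = (-25.70, 0.000). Since A1 is tangent to RJ there, BJ ⟂ RJ, so B = J + (0, 6.9) = (-25.70, 6.900). On A1, J sits at bearing -90° from B; a 125° counterclockwise sweep puts A at bearing 35°, so A = B + 6.9·(cos 35°, sin 35°) = (-20.05, 10.86). Then |RA| = |A − R| = 22.80.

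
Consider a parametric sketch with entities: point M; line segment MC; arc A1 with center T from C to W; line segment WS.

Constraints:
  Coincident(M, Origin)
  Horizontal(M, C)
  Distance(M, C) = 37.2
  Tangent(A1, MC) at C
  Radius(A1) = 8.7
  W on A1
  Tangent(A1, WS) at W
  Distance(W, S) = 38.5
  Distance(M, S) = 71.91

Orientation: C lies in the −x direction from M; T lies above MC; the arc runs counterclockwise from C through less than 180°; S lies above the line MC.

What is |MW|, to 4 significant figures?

34.44

Checks: |TW| = 8.700 ✓; ∠(TW, WS) = 90.00° ✓; |WS| = 38.50 ✓; |MS| = 71.91 ✓.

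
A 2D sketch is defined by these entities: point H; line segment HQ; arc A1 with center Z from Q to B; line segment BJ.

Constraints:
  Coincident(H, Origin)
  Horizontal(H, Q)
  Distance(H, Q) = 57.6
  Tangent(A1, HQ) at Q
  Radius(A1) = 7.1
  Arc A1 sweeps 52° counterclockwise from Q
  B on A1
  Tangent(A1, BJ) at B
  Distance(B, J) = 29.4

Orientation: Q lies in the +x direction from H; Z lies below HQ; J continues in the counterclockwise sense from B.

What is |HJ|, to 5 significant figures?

42.663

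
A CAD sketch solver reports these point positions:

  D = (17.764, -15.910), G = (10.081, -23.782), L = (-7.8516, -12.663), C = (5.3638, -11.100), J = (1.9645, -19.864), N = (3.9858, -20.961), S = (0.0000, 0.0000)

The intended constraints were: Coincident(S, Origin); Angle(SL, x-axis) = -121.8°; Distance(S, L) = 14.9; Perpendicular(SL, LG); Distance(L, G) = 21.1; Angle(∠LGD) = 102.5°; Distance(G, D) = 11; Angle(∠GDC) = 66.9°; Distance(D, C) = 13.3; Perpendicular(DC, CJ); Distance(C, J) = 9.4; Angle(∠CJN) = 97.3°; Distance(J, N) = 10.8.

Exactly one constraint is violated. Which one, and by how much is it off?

Distance(J, N) = 10.8 — off by 8.50.

S = (0.00, 0.00) ✓; SL at -121.8° ✓; |SL| = 14.90 ✓; ∠(SL, LG) = 90.00° ✓; |LG| = 21.10 ✓; ∠LGD = 102.5° ✓; |GD| = 11.00 ✓; ∠GDC = 66.90° ✓; |DC| = 13.30 ✓; ∠(DC, CJ) = 90.00° ✓; |CJ| = 9.400 ✓; ∠CJN = 97.29° ✓; |JN| = 2.300 ✗.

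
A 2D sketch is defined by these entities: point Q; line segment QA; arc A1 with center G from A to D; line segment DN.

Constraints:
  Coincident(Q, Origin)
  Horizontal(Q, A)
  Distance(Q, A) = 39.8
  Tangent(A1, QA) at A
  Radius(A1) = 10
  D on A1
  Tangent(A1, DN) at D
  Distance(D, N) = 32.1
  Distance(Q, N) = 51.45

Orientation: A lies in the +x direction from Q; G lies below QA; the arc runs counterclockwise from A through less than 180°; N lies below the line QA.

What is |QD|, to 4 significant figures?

31.42

Checks: |QA| = 39.80 ✓; |GD| = 10.00 ✓; ∠(GD, DN) = 90.00° ✓; |DN| = 32.10 ✓; |QN| = 51.45 ✓.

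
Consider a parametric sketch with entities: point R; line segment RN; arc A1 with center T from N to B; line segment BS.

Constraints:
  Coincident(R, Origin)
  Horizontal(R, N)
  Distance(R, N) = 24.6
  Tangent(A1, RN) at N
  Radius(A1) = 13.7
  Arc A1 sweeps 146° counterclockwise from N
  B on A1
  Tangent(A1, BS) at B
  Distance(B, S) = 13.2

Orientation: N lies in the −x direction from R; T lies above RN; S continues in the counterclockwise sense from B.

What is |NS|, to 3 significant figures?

32.6

R is at the origin; RN is horizontal with |RN| = 24.6 and N on the −x side, so N = (-24.6, 0.00). Since A1 is tangent to RN there, TN ⟂ RN, so T = N + (0, 13.7) = (-24.6, 13.7). On A1, N sits at bearing -90° from T; a 146° counterclockwise sweep puts B at bearing 56°, so B = T + 13.7·(cos 56°, sin 56°) = (-16.9, 25.1). Tangency of A1 to BS means the radius TB is perpendicular to BS, so BS runs along (−sin 56°, cos 56°); with |BS| = 13.2, S = (-27.9, 32.4). Then |NS| = |S − N| = 32.6.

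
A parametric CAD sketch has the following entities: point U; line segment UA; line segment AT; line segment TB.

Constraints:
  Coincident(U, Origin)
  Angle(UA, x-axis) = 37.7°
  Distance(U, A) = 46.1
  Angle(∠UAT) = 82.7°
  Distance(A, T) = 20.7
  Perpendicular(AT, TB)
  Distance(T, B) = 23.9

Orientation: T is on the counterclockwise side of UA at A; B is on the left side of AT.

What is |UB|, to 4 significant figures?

26.39

∠UAT = 82.7°, so AT runs at 37.7° + (180° − 82.7°) = 135.0° from the x-axis; with |AT| = 20.7, T = A + 20.7·(cos 135.0°, sin 135.0°) = (21.84, 42.83). AT ⟂ TB; with |TB| = 23.9 on the left of AT, B = T + 23.9·(-0.7071, -0.7071) = (4.938, 25.93). Then |UB| = |B − U| = 26.39.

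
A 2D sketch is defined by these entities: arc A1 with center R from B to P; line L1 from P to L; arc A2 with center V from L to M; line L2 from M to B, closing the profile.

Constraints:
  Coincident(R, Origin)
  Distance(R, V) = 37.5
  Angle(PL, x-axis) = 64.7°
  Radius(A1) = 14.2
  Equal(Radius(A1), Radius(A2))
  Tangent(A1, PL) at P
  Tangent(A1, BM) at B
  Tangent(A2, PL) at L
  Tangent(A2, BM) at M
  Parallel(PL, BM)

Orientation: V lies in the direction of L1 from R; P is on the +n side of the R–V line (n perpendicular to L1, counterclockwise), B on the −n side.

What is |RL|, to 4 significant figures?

40.10

Tangency of A1 to both parallel lines with radius 14.2 puts P and B at R ± 14.2·n: P = (-12.84, 6.068), B = (12.84, -6.068). Equal radii place L and M the same way about V: L = V + 14.2·n = (3.188, 39.97), M = V − 14.2·n = (28.86, 27.83). Then |RL| = |L − R| = 40.10.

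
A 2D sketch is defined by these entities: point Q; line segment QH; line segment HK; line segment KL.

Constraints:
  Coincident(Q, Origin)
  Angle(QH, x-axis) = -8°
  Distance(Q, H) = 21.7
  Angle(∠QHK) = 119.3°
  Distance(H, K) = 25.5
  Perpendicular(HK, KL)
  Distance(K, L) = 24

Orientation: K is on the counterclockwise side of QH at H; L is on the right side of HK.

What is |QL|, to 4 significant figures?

56.10

Q is at the origin; QH runs at -8.0° with length 21.7, so H = 21.7·(cos -8.0°, sin -8.0°) = (21.49, -3.020). ∠QHK = 119.3°, so HK runs at -8.0° + (180° − 119.3°) = 52.70° from the x-axis; with |HK| = 25.5, K = H + 25.5·(cos 52.70°, sin 52.70°) = (36.94, 17.26). The perpendicularity gives KL at right angles to HK; with |KL| = 24.0 on the right of HK, L = K + 24.0·(0.7955, -0.6060) = (56.03, 2.721). Then |QL| = |L − Q| = 56.10.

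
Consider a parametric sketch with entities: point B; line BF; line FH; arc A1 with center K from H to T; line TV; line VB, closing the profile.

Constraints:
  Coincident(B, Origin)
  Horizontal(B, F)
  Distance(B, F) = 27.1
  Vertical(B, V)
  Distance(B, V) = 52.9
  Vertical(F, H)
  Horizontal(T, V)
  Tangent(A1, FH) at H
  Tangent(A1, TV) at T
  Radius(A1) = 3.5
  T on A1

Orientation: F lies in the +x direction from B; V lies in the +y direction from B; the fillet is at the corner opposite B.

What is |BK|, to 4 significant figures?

54.75

B and V share the same x with |BV| = 52.9 and V on the +y side, so V = (0.000, 52.90). The virtual corner opposite B is at (27.10, 52.90). Tangency of A1 to FH means the radius KH is perpendicular to FH and tangency of A1 to TV means the radius KT is perpendicular to TV, with radius 3.5, so the center K sits 3.5 in from both sides at K = (23.60, 49.40). Then |BK| = |K − B| = 54.75.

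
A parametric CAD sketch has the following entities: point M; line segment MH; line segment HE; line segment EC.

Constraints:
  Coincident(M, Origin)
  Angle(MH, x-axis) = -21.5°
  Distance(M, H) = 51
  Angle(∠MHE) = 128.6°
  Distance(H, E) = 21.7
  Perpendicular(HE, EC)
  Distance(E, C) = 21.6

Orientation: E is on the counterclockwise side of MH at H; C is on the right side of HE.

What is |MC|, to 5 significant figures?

81.494

M is at the origin; MH runs at -21.5° with length 51.0, so H = 51.0·(cos -21.5°, sin -21.5°) = (47.451, -18.692). ∠MHE = 128.6°, so HE runs at -21.5° + (180° − 128.6°) = 29.900° from the x-axis; with |HE| = 21.7, E = H + 21.7·(cos 29.900°, sin 29.900°) = (66.263, -7.8744). HE ⟂ EC; with |EC| = 21.6 on the right of HE, C = E + 21.6·(0.49849, -0.86690) = (77.030, -26.599). Then |MC| = |C − M| = 81.494.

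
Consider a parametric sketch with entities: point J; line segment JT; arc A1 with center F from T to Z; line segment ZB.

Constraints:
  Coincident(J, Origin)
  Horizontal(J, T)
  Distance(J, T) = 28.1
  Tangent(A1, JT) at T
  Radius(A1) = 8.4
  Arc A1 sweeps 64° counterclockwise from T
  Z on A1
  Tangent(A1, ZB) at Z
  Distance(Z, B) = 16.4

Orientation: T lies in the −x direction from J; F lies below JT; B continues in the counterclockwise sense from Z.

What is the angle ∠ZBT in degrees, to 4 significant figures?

11.14°

J is at the origin; J and T share the same y with |JT| = 28.1 and T on the −x side, so T = (-28.10, 0.000). Since A1 is tangent to JT there, FT ⟂ JT, so F = T + (0, -8.4) = (-28.10, -8.400). On A1, T sits at bearing 90° from F; a 64° counterclockwise sweep puts Z at bearing 154°, so Z = F + 8.4·(cos 154°, sin 154°) = (-35.65, -4.718). Tangency of A1 to ZB means the radius FZ is perpendicular to ZB, so ZB runs along (−sin 154°, cos 154°); with |ZB| = 16.4, B = (-42.84, -19.46). Then cos ∠ZBT = BZ·BT / (|BZ||BT|), giving 11.14°.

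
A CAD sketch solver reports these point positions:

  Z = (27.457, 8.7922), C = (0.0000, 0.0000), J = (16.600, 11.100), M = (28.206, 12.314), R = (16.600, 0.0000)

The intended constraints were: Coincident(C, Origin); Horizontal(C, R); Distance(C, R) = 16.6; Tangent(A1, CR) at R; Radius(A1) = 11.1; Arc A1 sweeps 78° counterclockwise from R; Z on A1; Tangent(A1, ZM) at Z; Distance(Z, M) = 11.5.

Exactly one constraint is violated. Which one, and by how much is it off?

Distance(Z, M) = 11.5 — off by 7.90.

C = (0.00, 0.00) ✓; C.y = 0.00, R.y = 0.00 ✓; |CR| = 16.60 ✓; ∠(JR, RC) = 90.00° ✓; |JR| = 11.10 ✓; bearing(J→Z) − bearing(J→R) = 78.00° ✓; |JZ| = 11.10 ✓; ∠(JZ, ZM) = 90.01° ✓; |ZM| = 3.601 ✗.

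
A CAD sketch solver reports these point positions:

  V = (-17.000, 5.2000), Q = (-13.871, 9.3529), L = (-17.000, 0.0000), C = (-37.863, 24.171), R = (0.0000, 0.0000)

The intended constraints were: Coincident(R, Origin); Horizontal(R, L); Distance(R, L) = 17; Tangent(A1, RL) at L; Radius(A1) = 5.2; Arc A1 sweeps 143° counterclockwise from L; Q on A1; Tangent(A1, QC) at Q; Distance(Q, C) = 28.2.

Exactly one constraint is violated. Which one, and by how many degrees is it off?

Tangent(A1, QC) at Q — off by 5.30°.

R = (0.00, 0.00) ✓; R.y = 0.00, L.y = 0.00 ✓; |RL| = 17.00 ✓; ∠(VL, LR) = 90.00° ✓; |VL| = 5.200 ✓; bearing(V→Q) − bearing(V→L) = 143.0° ✓; |VQ| = 5.200 ✓; ∠(VQ, QC) = 84.70° ✗; |QC| = 28.20 ✓.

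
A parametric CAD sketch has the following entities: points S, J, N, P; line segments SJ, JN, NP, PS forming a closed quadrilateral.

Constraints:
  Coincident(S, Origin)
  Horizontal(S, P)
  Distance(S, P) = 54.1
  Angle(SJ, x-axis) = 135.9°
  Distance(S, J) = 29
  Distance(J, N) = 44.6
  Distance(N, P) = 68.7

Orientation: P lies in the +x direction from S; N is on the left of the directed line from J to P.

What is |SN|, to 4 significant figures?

53.47

Checks: |JN| = 44.60 ✓; |NP| = 68.70 ✓.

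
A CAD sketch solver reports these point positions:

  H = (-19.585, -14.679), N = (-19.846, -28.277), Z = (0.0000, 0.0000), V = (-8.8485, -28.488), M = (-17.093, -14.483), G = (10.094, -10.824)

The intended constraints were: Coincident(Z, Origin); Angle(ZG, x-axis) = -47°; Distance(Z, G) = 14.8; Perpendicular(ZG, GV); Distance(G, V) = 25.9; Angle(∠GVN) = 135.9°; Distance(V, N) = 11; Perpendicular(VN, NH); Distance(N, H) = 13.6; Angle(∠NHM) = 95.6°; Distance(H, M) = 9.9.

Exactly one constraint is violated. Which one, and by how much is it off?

Distance(H, M) = 9.9 — off by 7.40.

Z = (0.00, 0.00) ✓; ZG at -47.00° ✓; |ZG| = 14.80 ✓; ∠(ZG, GV) = 90.00° ✓; |GV| = 25.90 ✓; ∠GVN = 135.9° ✓; |VN| = 11.00 ✓; ∠(VN, NH) = 90.00° ✓; |NH| = 13.60 ✓; ∠NHM = 95.60° ✓; |HM| = 2.500 ✗.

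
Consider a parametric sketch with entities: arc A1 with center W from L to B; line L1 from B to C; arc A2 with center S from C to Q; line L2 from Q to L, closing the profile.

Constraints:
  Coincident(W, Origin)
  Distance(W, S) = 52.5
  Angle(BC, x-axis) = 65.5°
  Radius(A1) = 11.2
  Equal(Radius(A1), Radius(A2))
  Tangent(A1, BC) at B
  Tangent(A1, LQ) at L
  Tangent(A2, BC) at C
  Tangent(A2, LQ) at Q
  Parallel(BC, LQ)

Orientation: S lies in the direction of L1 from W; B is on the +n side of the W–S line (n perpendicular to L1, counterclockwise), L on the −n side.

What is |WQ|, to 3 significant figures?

53.7

Tangency of A1 to both parallel lines with radius 11.2 puts B and L at W ± 11.2·n: B = (-10.2, 4.64), L = (10.2, -4.64). Equal radii place C and Q the same way about S: C = S + 11.2·n = (11.6, 52.4), Q = S − 11.2·n = (32.0, 43.1). Then |WQ| = |Q − W| = 53.7.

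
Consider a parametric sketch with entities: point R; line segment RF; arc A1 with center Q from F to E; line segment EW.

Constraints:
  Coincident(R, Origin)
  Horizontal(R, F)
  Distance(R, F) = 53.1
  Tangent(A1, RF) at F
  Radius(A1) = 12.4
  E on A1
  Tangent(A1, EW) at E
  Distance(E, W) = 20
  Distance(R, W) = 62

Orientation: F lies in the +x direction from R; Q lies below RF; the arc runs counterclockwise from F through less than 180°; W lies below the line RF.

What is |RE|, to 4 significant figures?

45.55

R is at the origin; R and F share the same y with |RF| = 53.1 and F on the +x side, so F = (53.10, 0.000). The tangent condition forces QF to be normal to RF, so Q = F + (0, -12.4) = (53.10, -12.40). Since QE ⟂ EW (tangency), |QW| = √(12.4² + 20.0²) = 23.53 regardless of where E sits on A1. So W lies on both circle(R, 62.0) and circle(Q, 23.53); the below-RF intersection is W = (50.62, -35.80). E is the foot of the tangent from W: E = (41.93, -17.79).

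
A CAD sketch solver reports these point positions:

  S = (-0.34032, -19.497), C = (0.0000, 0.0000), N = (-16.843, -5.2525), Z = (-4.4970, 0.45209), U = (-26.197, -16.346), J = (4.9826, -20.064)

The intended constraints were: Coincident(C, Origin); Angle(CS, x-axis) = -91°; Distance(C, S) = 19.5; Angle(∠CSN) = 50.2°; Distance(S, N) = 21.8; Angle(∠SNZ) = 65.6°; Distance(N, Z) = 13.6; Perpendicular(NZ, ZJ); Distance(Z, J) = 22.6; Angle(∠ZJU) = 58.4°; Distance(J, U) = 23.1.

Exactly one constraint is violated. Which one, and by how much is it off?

Distance(J, U) = 23.1 — off by 8.30.

C = (0.00, 0.00) ✓; CS at -91.00° ✓; |CS| = 19.50 ✓; ∠CSN = 50.20° ✓; |SN| = 21.80 ✓; ∠SNZ = 65.60° ✓; |NZ| = 13.60 ✓; ∠(NZ, ZJ) = 90.00° ✓; |ZJ| = 22.60 ✓; ∠ZJU = 58.40° ✓; |JU| = 31.40 ✗.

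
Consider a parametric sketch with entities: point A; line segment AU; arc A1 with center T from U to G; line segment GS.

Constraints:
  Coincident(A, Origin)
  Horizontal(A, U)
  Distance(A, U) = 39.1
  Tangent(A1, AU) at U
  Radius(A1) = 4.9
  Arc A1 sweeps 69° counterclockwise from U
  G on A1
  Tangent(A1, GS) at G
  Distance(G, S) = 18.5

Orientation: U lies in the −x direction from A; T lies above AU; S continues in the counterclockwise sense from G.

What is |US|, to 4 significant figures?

23.29

A is at the origin; A and U share the same y with |AU| = 39.1 and U on the −x side, so U = (-39.10, 0.000). A1 meets AU tangentially, so TU is at right angles to AU, so T = U + (0, 4.9) = (-39.10, 4.900). On A1, U sits at bearing -90° from T; a 69° counterclockwise sweep puts G at bearing -21°, so G = T + 4.9·(cos -21°, sin -21°) = (-34.53, 3.144). Since A1 is tangent to GS there, TG ⟂ GS, so GS runs along (−sin -21°, cos -21°); with |GS| = 18.5, S = (-27.90, 20.42). Then |US| = |S − U| = 23.29.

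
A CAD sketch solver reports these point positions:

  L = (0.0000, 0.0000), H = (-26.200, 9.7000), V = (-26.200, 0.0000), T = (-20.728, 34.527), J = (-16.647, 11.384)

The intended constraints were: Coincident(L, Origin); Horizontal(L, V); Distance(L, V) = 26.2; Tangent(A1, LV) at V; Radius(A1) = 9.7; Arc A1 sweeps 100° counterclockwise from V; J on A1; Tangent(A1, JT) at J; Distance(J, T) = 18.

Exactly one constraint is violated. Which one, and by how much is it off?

Distance(J, T) = 18 — off by 5.50.

L = (0.00, 0.00) ✓; L.y = 0.00, V.y = 0.00 ✓; |LV| = 26.20 ✓; ∠(HV, VL) = 90.00° ✓; |HV| = 9.700 ✓; bearing(H→J) − bearing(H→V) = 100.0° ✓; |HJ| = 9.700 ✓; ∠(HJ, JT) = 90.00° ✓; |JT| = 23.50 ✗.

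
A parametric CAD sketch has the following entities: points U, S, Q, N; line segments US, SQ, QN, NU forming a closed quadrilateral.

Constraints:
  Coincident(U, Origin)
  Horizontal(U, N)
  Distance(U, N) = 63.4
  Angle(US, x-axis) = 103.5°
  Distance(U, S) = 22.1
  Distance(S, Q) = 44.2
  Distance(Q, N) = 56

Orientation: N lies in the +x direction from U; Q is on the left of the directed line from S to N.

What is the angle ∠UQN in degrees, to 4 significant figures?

69.06°

Checks: |SQ| = 44.20 ✓; |QN| = 56.00 ✓.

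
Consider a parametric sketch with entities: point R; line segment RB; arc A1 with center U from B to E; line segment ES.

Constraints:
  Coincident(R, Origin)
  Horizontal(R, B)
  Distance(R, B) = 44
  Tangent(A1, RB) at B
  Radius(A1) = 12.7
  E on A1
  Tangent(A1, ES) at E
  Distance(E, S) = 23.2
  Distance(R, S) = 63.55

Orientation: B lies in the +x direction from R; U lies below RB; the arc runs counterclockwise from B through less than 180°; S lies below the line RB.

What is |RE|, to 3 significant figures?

40.9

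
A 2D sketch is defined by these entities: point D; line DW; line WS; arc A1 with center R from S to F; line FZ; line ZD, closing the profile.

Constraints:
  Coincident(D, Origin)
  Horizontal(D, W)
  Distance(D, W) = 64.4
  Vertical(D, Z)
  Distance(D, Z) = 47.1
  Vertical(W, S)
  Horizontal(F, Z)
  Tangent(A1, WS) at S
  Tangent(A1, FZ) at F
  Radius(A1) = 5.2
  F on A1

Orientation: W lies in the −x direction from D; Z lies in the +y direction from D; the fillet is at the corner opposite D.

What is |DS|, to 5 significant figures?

76.831

The virtual corner opposite D is at (-64.400, 47.100). The tangent condition forces RS to be normal to WS and tangency of A1 to FZ means the radius RF is perpendicular to FZ, with radius 5.2, so the center R sits 5.2 in from both sides at R = (-59.200, 41.900). That places the tangent points at S = (-64.400, 41.900) on WS and F = (-59.200, 47.100) on FZ. Then |DS| = |S − D| = 76.831.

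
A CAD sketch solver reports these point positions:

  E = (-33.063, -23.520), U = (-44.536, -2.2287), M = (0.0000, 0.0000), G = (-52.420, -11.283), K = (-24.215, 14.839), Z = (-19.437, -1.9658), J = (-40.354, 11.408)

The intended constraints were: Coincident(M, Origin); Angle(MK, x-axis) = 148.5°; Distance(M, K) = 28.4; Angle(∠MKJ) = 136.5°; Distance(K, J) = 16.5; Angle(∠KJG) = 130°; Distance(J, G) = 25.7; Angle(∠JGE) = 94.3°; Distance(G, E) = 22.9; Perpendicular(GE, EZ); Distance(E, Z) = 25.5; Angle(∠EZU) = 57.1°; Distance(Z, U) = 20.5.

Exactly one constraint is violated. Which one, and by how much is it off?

Distance(Z, U) = 20.5 — off by 4.60.

M = (0.00, 0.00) ✓; MK at 148.5° ✓; |MK| = 28.40 ✓; ∠MKJ = 136.5° ✓; |KJ| = 16.50 ✓; ∠KJG = 130.0° ✓; |JG| = 25.70 ✓; ∠JGE = 94.30° ✓; |GE| = 22.90 ✓; ∠(GE, EZ) = 90.00° ✓; |EZ| = 25.50 ✓; ∠EZU = 57.10° ✓; |ZU| = 25.10 ✗.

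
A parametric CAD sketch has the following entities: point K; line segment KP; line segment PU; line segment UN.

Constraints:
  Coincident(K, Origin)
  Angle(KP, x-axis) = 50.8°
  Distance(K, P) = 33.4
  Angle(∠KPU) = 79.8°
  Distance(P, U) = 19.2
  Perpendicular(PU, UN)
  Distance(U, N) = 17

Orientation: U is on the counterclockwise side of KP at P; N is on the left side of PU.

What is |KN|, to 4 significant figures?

20.70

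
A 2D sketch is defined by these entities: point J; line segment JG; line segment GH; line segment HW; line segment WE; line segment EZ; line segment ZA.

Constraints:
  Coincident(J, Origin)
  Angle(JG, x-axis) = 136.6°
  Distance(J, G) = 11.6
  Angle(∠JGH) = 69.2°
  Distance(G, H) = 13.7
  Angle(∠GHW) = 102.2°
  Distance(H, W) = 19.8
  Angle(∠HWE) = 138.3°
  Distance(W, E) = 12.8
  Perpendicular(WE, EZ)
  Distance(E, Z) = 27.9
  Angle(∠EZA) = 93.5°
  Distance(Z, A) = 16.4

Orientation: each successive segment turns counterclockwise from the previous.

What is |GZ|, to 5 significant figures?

21.025

∠HWE = 138.3° gives WE at 6.9000° from the x-axis; with |WE| = 12.8, E = (15.273, -14.440). WE ⟂ EZ, so EZ runs at 96.900°; with |EZ| = 27.9, Z = (11.921, 13.258). Then |GZ| = |Z − G| = 21.025.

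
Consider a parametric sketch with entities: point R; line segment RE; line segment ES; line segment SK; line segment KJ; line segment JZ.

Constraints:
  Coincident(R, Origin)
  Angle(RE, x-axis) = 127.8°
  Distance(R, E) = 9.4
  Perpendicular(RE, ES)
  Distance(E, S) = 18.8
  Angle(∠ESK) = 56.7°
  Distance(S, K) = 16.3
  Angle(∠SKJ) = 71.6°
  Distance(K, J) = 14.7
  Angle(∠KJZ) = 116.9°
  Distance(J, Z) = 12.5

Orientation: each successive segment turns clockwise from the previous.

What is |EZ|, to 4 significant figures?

11.02

∠SKJ = 71.6° gives KJ at 166.1° from the x-axis; with |KJ| = 14.7, J = (-3.897, 6.232). ∠KJZ = 116.9° gives JZ at 103.0° from the x-axis; with |JZ| = 12.5, Z = (-6.709, 18.41). Then |EZ| = |Z − E| = 11.02.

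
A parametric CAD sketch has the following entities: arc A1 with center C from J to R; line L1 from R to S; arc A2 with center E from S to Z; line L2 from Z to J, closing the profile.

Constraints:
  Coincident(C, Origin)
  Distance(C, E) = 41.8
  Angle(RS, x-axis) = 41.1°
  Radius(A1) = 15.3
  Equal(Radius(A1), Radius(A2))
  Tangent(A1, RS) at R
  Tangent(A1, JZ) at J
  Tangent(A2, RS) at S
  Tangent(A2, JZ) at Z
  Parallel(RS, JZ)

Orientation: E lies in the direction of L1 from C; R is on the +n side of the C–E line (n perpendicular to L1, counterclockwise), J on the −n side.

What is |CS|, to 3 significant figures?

44.5

The slot axis is L1's direction at 41.1°, so u = (cos 41.1°, sin 41.1°) = (0.754, 0.657) and n = (−sin 41.1°, cos 41.1°) = (-0.657, 0.754). C is at the origin and E lies 41.8 along u from C, so E = 41.8·u = (31.5, 27.5). Tangency of A1 to both parallel lines with radius 15.3 puts R and J at C ± 15.3·n: R = (-10.1, 11.5), J = (10.1, -11.5). Equal radii place S and Z the same way about E: S = E + 15.3·n = (21.4, 39.0), Z = E − 15.3·n = (41.6, 15.9). Then |CS| = |S − C| = 44.5.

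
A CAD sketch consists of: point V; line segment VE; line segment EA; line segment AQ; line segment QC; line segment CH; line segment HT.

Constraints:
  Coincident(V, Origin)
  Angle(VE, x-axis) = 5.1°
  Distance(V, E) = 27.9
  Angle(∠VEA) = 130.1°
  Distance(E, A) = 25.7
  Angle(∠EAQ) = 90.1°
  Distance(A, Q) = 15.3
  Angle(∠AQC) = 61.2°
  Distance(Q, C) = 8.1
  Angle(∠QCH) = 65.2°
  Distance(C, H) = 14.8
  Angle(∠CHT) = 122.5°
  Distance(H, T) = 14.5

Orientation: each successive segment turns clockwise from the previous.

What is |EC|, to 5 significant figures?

21.840

V is at the origin; VE runs at 5.1° with length 27.9, so E = (27.790, 2.4802). ∠VEA = 130.1° gives EA at -44.800° from the x-axis; with |EA| = 25.7, A = (46.026, -15.629). ∠EAQ = 90.1° gives AQ at -134.70° from the x-axis; with |AQ| = 15.3, Q = (35.264, -26.504). ∠AQC = 61.2° gives QC at 106.50° from the x-axis; with |QC| = 8.1, C = (32.963, -18.738). Then |EC| = |C − E| = 21.840.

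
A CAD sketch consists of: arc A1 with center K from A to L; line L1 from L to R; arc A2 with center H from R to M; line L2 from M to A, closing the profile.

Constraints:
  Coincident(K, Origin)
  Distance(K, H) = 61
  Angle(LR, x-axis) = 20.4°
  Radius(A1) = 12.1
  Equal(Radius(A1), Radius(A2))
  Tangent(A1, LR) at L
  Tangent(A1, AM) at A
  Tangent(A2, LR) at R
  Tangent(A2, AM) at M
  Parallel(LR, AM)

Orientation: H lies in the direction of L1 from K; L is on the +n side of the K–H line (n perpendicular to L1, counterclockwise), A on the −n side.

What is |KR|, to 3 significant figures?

62.2

The slot axis is L1's direction at 20.4°, so u = (cos 20.4°, sin 20.4°) = (0.937, 0.349) and n = (−sin 20.4°, cos 20.4°) = (-0.349, 0.937). K is at the origin and H lies 61.0 along u from K, so H = 61.0·u = (57.2, 21.3). Tangency of A1 to both parallel lines with radius 12.1 puts L and A at K ± 12.1·n: L = (-4.22, 11.3), A = (4.22, -11.3). Equal radii place R and M the same way about H: R = H + 12.1·n = (53.0, 32.6), M = H − 12.1·n = (61.4, 9.92). Then |KR| = |R − K| = 62.2.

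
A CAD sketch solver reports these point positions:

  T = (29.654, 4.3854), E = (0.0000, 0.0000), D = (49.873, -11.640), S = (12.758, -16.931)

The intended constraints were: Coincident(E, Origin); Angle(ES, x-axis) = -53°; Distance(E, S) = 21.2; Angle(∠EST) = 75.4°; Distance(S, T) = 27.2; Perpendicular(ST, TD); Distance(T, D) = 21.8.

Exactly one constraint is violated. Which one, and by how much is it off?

Distance(T, D) = 21.8 — off by 4.00.

E = (0.00, 0.00) ✓; ES at -53.00° ✓; |ES| = 21.20 ✓; ∠EST = 75.40° ✓; |ST| = 27.20 ✓; ∠(ST, TD) = 90.00° ✓; |TD| = 25.80 ✗.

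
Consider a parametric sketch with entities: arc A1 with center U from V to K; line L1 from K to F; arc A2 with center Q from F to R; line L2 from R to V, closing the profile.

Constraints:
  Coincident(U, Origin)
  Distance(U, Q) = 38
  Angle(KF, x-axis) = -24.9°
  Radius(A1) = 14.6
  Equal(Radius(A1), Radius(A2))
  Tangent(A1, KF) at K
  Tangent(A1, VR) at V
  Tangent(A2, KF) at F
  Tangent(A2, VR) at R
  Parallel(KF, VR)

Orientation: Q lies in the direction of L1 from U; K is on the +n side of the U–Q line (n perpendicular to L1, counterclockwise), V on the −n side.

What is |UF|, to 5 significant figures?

40.708

The slot axis is L1's direction at -24.9°, so u = (cos -24.9°, sin -24.9°) = (0.90704, -0.42104) and n = (−sin -24.9°, cos -24.9°) = (0.42104, 0.90704). U is at the origin and Q lies 38.0 along u from U, so Q = 38.0·u = (34.468, -15.999). Tangency of A1 to both parallel lines with radius 14.6 puts K and V at U ± 14.6·n: K = (6.1471, 13.243), V = (-6.1471, -13.243). Equal radii place F and R the same way about Q: F = Q + 14.6·n = (40.615, -2.7565), R = Q − 14.6·n = (28.321, -29.242). Then |UF| = |F − U| = 40.708.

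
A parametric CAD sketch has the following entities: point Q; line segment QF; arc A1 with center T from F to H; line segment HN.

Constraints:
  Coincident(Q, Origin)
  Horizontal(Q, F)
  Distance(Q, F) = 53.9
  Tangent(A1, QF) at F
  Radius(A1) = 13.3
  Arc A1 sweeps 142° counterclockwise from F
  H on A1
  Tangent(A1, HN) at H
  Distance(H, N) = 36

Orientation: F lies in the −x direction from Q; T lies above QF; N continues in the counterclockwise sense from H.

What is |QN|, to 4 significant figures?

87.17

On A1, F sits at bearing -90° from T; a 142° counterclockwise sweep puts H at bearing 52°, so H = T + 13.3·(cos 52°, sin 52°) = (-45.71, 23.78). The tangent condition forces TH to be normal to HN, so HN runs along (−sin 52°, cos 52°); with |HN| = 36.0, N = (-74.08, 45.94). Then |QN| = |N − Q| = 87.17.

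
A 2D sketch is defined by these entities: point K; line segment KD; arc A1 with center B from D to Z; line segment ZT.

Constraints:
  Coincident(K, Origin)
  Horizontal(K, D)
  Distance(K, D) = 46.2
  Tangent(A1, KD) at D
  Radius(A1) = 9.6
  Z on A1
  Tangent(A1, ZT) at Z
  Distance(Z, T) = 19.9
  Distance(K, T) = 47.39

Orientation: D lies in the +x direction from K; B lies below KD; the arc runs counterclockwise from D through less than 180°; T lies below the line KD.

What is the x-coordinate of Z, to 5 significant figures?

36.602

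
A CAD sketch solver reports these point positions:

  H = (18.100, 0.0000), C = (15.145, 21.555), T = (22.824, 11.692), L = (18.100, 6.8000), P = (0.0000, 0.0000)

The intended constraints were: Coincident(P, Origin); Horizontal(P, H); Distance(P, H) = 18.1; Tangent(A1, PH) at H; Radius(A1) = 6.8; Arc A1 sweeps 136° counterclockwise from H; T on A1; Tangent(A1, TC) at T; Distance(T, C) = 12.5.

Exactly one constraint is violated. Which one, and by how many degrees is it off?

Tangent(A1, TC) at T — off by 8.10°.

P = (0.00, 0.00) ✓; P.y = 0.00, H.y = 0.00 ✓; |PH| = 18.10 ✓; ∠(LH, HP) = 90.00° ✓; |LH| = 6.800 ✓; bearing(L→T) − bearing(L→H) = 136.0° ✓; |LT| = 6.801 ✓; ∠(LT, TC) = 98.10° ✗; |TC| = 12.50 ✓.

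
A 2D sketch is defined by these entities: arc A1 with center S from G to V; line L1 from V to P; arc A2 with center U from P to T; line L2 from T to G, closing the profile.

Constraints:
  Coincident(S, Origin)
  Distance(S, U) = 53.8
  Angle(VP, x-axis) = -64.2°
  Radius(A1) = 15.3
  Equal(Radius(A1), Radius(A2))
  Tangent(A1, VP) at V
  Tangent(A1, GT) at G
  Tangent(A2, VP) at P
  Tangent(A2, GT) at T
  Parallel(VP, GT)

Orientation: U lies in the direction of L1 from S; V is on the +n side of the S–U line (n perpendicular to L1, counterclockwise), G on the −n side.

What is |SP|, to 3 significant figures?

55.9

Tangency of A1 to both parallel lines with radius 15.3 puts V and G at S ± 15.3·n: V = (13.8, 6.66), G = (-13.8, -6.66). Equal radii place P and T the same way about U: P = U + 15.3·n = (37.2, -41.8), T = U − 15.3·n = (9.64, -55.1). Then |SP| = |P − S| = 55.9.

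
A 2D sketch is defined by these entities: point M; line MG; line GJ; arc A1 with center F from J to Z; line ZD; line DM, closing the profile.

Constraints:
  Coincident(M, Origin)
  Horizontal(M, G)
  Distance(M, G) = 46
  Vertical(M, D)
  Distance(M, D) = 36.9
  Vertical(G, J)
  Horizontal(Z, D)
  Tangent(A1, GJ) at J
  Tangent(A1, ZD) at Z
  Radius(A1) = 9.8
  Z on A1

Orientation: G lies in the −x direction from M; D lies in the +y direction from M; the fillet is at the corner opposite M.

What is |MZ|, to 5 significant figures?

51.692

The virtual corner opposite M is at (-46.000, 36.900). Since A1 is tangent to GJ there, FJ ⟂ GJ and since A1 is tangent to ZD there, FZ ⟂ ZD, with radius 9.8, so the center F sits 9.8 in from both sides at F = (-36.200, 27.100). That places the tangent points at J = (-46.000, 27.100) on GJ and Z = (-36.200, 36.900) on ZD. Then |MZ| = |Z − M| = 51.692.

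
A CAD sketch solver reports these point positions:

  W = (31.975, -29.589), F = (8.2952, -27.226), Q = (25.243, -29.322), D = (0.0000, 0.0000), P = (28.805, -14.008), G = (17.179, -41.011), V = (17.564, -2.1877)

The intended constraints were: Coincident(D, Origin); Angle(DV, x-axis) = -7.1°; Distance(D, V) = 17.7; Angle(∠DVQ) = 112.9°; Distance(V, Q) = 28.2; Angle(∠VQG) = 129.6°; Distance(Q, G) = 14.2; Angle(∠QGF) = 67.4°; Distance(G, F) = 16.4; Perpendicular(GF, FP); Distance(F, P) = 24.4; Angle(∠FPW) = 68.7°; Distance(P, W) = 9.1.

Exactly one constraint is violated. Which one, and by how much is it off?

Distance(P, W) = 9.1 — off by 6.80.

D = (0.00, 0.00) ✓; DV at -7.100° ✓; |DV| = 17.70 ✓; ∠DVQ = 112.9° ✓; |VQ| = 28.20 ✓; ∠VQG = 129.6° ✓; |QG| = 14.20 ✓; ∠QGF = 67.40° ✓; |GF| = 16.40 ✓; ∠(GF, FP) = 90.00° ✓; |FP| = 24.40 ✓; ∠FPW = 68.70° ✓; |PW| = 15.90 ✗.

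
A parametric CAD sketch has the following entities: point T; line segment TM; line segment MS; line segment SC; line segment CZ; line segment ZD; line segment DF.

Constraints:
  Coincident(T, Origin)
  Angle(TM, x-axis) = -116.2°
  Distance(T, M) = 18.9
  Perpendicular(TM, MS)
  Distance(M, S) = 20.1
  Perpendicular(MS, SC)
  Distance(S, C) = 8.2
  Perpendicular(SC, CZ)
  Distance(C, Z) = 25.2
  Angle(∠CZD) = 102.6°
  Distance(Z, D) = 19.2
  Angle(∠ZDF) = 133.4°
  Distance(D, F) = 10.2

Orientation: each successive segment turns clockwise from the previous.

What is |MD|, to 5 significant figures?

14.047

The perpendicularity gives CZ at right angles to SC, so CZ runs at -26.200°; with |CZ| = 25.2, Z = (-0.14809, -11.852). ∠CZD = 102.6° gives ZD at -103.60° from the x-axis; with |ZD| = 19.2, D = (-4.6628, -30.514). Then |MD| = |D − M| = 14.047.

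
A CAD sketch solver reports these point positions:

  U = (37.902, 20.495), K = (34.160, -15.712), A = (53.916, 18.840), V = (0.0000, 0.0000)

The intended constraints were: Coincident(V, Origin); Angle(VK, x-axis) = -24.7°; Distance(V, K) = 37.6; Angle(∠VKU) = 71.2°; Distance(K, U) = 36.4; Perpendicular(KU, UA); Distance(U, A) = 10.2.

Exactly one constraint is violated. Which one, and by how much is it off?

Distance(U, A) = 10.2 — off by 5.90.

V = (0.00, 0.00) ✓; VK at -24.70° ✓; |VK| = 37.60 ✓; ∠VKU = 71.20° ✓; |KU| = 36.40 ✓; ∠(KU, UA) = 90.00° ✓; |UA| = 16.10 ✗.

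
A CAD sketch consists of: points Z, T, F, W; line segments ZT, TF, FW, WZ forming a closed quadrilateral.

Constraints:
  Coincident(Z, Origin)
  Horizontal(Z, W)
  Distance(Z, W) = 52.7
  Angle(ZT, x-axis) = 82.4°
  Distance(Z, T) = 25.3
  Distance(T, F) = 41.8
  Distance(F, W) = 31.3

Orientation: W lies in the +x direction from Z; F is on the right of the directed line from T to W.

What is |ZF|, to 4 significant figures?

26.24

Z is at the origin; ZW is horizontal with |ZW| = 52.7 and W in +x, so W = (52.7, 0). ZT runs at 82.4° with |ZT| = 25.3, so T = (3.346, 25.08). F is determined by |TF| = 41.8 and |FW| = 31.3 together: it lies at the intersection of circle(T, 41.8) and circle(W, 31.3). With |TW| = 55.36, the foot of the radical line on TW is 34.61 from T and the perpendicular offset is √(41.8² − 34.61²) = 23.44. Taking the right-of-TW solution: F = (23.59, -11.49).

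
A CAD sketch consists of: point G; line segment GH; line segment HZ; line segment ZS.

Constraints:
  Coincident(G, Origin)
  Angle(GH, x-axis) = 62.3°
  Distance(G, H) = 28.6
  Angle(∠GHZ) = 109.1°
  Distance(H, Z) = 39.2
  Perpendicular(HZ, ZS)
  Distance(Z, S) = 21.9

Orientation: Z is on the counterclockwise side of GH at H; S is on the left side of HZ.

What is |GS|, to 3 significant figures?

48.8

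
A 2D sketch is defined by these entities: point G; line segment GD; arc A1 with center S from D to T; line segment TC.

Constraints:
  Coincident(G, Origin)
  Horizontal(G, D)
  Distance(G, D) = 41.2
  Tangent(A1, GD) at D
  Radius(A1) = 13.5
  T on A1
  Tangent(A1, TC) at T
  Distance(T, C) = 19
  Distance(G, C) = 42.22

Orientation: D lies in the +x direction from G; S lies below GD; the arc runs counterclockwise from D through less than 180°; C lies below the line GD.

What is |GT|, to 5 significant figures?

30.692

Checks: G = (0.00, 0.00) ✓; ∠(SD, DG) = 90.00° ✓; |ST| = 13.50 ✓; ∠(ST, TC) = 90.00° ✓; |TC| = 19.00 ✓; |GC| = 42.22 ✓.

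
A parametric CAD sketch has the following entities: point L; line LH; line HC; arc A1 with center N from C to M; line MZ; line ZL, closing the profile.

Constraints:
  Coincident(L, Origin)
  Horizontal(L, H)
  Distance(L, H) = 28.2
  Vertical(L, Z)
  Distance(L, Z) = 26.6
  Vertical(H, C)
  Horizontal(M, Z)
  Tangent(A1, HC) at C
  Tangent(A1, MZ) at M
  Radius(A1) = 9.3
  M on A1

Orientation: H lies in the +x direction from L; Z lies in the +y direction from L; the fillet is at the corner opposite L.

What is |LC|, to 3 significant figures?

33.1

The virtual corner opposite L is at (28.2, 26.6). Tangency of A1 to HC means the radius NC is perpendicular to HC and since A1 is tangent to MZ there, NM ⟂ MZ, with radius 9.3, so the center N sits 9.3 in from both sides at N = (18.9, 17.3). That places the tangent points at C = (28.2, 17.3) on HC and M = (18.9, 26.6) on MZ. Then |LC| = |C − L| = 33.1.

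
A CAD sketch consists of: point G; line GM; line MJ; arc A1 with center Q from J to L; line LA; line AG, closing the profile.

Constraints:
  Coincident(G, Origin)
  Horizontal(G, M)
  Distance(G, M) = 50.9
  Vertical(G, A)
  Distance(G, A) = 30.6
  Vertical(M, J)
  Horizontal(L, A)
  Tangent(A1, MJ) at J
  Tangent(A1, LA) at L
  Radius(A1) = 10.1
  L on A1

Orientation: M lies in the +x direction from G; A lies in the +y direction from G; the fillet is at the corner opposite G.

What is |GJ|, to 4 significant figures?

54.87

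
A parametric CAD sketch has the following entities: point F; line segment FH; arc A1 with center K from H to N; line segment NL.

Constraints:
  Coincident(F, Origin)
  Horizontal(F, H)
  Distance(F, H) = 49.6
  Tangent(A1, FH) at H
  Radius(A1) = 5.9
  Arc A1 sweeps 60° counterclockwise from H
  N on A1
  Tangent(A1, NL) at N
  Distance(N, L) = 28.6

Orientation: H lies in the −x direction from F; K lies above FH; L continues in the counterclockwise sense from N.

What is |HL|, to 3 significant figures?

33.8

F is at the origin; FH is horizontal with |FH| = 49.6 and H on the −x side, so H = (-49.6, 0.00). A1 meets FH tangentially, so KH is at right angles to FH, so K = H + (0, 5.9) = (-49.6, 5.90). On A1, H sits at bearing -90° from K; a 60° counterclockwise sweep puts N at bearing -30°, so N = K + 5.9·(cos -30°, sin -30°) = (-44.5, 2.95). Tangency of A1 to NL means the radius KN is perpendicular to NL, so NL runs along (−sin -30°, cos -30°); with |NL| = 28.6, L = (-30.2, 27.7). Then |HL| = |L − H| = 33.8.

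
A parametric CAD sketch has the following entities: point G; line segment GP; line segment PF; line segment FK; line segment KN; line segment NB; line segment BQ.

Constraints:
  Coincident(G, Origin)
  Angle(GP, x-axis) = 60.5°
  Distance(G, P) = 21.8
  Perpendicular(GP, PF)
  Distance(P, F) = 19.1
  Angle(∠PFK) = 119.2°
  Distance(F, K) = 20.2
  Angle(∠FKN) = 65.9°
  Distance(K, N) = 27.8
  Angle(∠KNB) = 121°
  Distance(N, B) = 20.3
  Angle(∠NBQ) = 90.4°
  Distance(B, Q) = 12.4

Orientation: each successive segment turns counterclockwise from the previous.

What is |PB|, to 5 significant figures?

11.318

G is at the origin; GP runs at 60.5° with length 21.8, so P = (10.735, 18.974). The perpendicularity gives PF at right angles to GP, so PF runs at 150.50°; with |PF| = 19.1, F = (-5.8890, 28.379). ∠PFK = 119.2° gives FK at -148.70° from the x-axis; with |FK| = 20.2, K = (-23.149, 17.885). ∠FKN = 65.9° gives KN at -34.600° from the x-axis; with |KN| = 27.8, N = (-0.26584, 2.0987). ∠KNB = 121.0° gives NB at 24.400° from the x-axis; with |NB| = 20.3, B = (18.221, 10.485). Then |PB| = |B − P| = 11.318.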